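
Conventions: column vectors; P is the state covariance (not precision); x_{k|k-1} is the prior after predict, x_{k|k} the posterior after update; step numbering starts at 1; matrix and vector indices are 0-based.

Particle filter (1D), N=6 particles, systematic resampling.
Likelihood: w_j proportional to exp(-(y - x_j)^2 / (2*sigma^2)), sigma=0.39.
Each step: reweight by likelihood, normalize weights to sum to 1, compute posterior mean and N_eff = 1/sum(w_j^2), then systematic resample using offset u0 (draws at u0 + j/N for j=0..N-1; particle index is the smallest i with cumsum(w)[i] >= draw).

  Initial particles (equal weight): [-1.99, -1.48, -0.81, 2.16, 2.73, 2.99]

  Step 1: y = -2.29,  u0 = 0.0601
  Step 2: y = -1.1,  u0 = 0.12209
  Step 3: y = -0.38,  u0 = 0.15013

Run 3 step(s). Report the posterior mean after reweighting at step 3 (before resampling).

step 1: w=[0.8647, 0.1345, 0.0009, 0.0000, 0.0000, 0.0000]  mean=-1.9204  Neff=1.3060  idx=[0, 0, 0, 0, 0, 1]
step 2: w=[0.0746, 0.0746, 0.0746, 0.0746, 0.0746, 0.6271]  mean=-1.6702  Neff=2.3750  idx=[1, 3, 5, 5, 5, 5]
step 3: w=[0.0026, 0.0026, 0.2487, 0.2487, 0.2487, 0.2487]  mean=-1.4827  Neff=4.0424  idx=[2, 3, 3, 4, 5, 5]

post_mean = -1.4827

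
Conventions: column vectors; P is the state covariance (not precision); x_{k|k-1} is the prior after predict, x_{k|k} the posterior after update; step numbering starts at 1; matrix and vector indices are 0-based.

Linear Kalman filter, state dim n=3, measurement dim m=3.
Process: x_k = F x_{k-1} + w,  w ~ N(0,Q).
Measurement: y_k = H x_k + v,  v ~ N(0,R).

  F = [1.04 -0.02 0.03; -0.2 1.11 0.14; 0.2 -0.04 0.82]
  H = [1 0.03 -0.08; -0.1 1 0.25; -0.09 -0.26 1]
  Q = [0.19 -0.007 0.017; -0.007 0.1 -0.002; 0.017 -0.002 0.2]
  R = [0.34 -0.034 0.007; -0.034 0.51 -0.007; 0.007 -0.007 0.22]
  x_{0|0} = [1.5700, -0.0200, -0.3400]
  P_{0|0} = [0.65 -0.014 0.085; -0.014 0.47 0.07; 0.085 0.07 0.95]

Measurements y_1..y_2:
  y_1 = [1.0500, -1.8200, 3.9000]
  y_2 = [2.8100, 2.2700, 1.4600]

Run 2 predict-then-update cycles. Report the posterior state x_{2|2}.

x_post = [2.3055, 0.1356, 2.3053]

step 1: x^-=[1.6230, -0.3838, 0.0360]  P^-=[0.8999 -0.1509 0.2484; -0.1509 0.7469 0.1087; 0.2484 0.1087 0.8890]  S=[1.1969 -0.2136 0.1444; -0.2136 1.3936 0.1101; 0.1444 0.1101 1.0585]  K=[0.7146 -0.0267 0.1005; 0.0039 0.5770 -0.1284; 0.0898 0.1733 0.7618]  nu=[-0.5586, -1.2829, 3.9103]  x^+=[1.6510, -1.6285, 2.7423]  P^+=[0.2488 -0.0246 0.0433; -0.0246 0.2828 0.0391; 0.0433 0.0391 0.1811]
step 2: x^-=[1.8319, -1.7539, 2.6441]  P^-=[0.4630 -0.0855 0.1110; -0.0855 0.4826 0.0201; 0.1110 0.0201 0.3442]  S=[0.7827 -0.1307 0.0693; -0.1307 1.0403 -0.0316; 0.0693 -0.0316 0.5661]  K=[0.5645 -0.0263 0.0912; -0.0009 0.4724 -0.1461; 0.0760 0.1185 0.5784]  nu=[1.2422, 3.5460, -1.4752]  x^+=[2.3055, 0.1356, 2.3053]  P^+=[0.1970 -0.0225 0.0361; -0.0225 0.2339 0.0233; 0.0361 0.0233 0.1363]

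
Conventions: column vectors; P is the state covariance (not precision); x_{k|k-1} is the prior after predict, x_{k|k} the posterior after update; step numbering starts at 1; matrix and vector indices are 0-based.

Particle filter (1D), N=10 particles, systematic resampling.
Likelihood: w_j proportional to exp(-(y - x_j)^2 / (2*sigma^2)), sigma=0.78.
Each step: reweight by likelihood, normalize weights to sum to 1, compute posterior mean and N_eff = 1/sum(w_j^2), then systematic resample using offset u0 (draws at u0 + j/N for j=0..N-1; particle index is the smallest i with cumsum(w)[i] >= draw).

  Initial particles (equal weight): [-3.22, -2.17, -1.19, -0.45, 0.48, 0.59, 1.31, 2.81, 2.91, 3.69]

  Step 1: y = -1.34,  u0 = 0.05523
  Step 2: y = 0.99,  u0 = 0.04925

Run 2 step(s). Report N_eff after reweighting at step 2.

step 1: w=[0.0244, 0.2533, 0.4380, 0.2327, 0.0293, 0.0209, 0.0014, 0.0000, 0.0000, 0.0000]  mean=-1.2260  Neff=3.2049  idx=[1, 1, 1, 2, 2, 2, 2, 3, 3, 4]
step 2: w=[0.0002, 0.0002, 0.0002, 0.0161, 0.0161, 0.0161, 0.0161, 0.1452, 0.1452, 0.6446]  mean=0.1008  Neff=2.1798  idx=[6, 7, 8, 8, 9, 9, 9, 9, 9, 9]

N_eff = 2.1798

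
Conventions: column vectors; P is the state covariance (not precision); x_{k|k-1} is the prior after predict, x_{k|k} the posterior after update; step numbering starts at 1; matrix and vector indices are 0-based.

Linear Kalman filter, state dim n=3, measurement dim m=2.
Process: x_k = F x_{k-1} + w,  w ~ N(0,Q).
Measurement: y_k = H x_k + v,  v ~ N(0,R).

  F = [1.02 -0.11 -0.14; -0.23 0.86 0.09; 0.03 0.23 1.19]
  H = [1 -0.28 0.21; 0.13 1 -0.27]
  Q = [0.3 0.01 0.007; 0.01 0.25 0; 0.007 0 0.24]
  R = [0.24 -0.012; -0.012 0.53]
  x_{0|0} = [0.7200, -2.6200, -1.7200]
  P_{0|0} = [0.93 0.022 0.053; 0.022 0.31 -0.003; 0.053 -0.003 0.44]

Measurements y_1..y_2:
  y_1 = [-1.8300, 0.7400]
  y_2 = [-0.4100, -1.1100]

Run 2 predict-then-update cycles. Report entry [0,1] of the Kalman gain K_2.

step 1: x^-=[1.2634, -2.5736, -2.6278]  P^-=[1.2598 -0.2162 0.0240; -0.2162 0.5207 0.0839; 0.0240 0.0839 0.8828]  S=[1.7008 -0.2343; -0.2343 1.0331]  K=[0.7963 0.1235; -0.1443 0.4221; 0.0920 -0.1256]  nu=[-3.2622, 2.4399]  x^+=[-1.0328, -1.0728, -3.2343]  P^+=[0.2117 -0.0000 -0.1053; -0.0000 0.2726 0.1746; -0.1053 0.1746 0.8467]
step 2: x^-=[-0.4826, -0.9762, -4.1265]  P^-=[0.5756 -0.1120 -0.2904; -0.1120 0.5011 0.3540; -0.2904 0.3540 1.5416]  S=[0.8220 -0.1012; -0.1012 0.9533]  K=[0.6784 0.1153; -0.1682 0.3922; -0.0941 -0.1149]  nu=[0.6658, -1.1852]  x^+=[-0.1675, -1.5531, -4.0531]  P^+=[0.2005 -0.0363 -0.2342; -0.0363 0.3178 0.3822; -0.2342 0.3822 1.5240]

K[0,1] = 0.1153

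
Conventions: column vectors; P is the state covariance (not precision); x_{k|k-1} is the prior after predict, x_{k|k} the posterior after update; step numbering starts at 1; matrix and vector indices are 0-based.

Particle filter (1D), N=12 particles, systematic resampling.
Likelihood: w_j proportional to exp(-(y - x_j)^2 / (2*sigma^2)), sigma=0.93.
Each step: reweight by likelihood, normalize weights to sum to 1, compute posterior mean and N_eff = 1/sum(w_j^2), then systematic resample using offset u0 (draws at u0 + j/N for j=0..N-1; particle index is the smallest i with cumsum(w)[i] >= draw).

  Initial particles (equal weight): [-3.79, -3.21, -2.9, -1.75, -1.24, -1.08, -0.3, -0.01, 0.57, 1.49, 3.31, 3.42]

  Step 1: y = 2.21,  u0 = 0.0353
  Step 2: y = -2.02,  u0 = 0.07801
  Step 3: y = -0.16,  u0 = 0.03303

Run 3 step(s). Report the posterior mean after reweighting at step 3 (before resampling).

post_mean = 0.1002

step 1: w=[0.0000, 0.0000, 0.0000, 0.0001, 0.0005, 0.0010, 0.0133, 0.0295, 0.1075, 0.3771, 0.2528, 0.2183]  mean=2.2003  Neff=3.7545  idx=[7, 8, 9, 9, 9, 9, 10, 10, 10, 11, 11, 11]
step 2: w=[0.8018, 0.1715, 0.0067, 0.0067, 0.0067, 0.0067, 0.0000, 0.0000, 0.0000, 0.0000, 0.0000, 0.0000]  mean=0.1296  Neff=1.4872  idx=[0, 0, 0, 0, 0, 0, 0, 0, 0, 1, 1, 5]
step 3: w=[0.0935, 0.0935, 0.0935, 0.0935, 0.0935, 0.0935, 0.0935, 0.0935, 0.0935, 0.0696, 0.0696, 0.0196]  mean=0.1002  Neff=11.2746  idx=[0, 1, 2, 3, 3, 4, 5, 6, 7, 8, 9, 10]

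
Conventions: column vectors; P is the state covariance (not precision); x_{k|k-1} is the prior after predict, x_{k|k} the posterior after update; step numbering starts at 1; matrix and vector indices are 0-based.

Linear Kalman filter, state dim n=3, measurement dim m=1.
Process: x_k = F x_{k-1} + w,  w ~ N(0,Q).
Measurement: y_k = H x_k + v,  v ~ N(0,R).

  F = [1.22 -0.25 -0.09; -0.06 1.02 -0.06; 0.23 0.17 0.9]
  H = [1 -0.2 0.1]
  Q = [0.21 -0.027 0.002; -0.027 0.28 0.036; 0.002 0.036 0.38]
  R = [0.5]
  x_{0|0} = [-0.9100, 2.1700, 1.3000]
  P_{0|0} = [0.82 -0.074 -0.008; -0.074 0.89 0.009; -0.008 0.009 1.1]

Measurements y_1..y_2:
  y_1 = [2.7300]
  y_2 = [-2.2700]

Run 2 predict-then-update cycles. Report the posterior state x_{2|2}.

x_post = [-0.7143, 2.0211, 2.2176]

step 1: x^-=[-1.7697, 2.1900, 1.3296]  P^-=[1.5423 -0.4014 0.0833; -0.4014 1.2208 0.1117; 0.0833 0.1117 1.3338]  S=[2.2772]  K=[0.7162; -0.2786; 0.0853]  nu=[4.8047]  x^+=[1.6714, 0.8516, 1.7396]  P^+=[0.3743 0.0529 -0.0559; 0.0529 1.0441 0.1658; -0.0559 0.1658 1.3172]
step 2: x^-=[1.6697, 0.6639, 2.0948]  P^-=[0.8304 -0.2558 -0.1362; -0.2558 1.3451 0.3070; -0.1362 0.3070 1.5286]  S=[1.4623]  K=[0.5936; -0.3379; -0.0306]  nu=[-4.0164]  x^+=[-0.7143, 2.0211, 2.2176]  P^+=[0.3152 0.0375 -0.1096; 0.0375 1.1782 0.2919; -0.1096 0.2919 1.5273]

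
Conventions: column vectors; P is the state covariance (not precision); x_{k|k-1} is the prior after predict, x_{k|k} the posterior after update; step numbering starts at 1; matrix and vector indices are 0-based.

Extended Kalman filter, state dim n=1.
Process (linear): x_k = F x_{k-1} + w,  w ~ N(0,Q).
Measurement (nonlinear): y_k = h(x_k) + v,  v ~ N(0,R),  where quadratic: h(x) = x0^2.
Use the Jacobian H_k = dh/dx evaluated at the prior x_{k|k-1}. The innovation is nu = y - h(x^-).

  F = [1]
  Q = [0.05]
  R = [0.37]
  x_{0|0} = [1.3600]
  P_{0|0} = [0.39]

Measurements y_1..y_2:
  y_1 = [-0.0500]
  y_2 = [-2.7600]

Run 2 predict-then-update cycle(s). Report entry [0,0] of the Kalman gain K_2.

step 1: x^-=[1.3600]  P^-=[0.4400]  H_jac=[2.7200]  S=[3.6253]  K=[0.3301]  nu=[-1.8996]  x^+=[0.7329]  P^+=[0.0449]
step 2: x^-=[0.7329]  P^-=[0.0949]  H_jac=[1.4658]  S=[0.5739]  K=[0.2424]  nu=[-3.2971]  x^+=[-0.0663]  P^+=[0.0612]

K[0,0] = 0.2424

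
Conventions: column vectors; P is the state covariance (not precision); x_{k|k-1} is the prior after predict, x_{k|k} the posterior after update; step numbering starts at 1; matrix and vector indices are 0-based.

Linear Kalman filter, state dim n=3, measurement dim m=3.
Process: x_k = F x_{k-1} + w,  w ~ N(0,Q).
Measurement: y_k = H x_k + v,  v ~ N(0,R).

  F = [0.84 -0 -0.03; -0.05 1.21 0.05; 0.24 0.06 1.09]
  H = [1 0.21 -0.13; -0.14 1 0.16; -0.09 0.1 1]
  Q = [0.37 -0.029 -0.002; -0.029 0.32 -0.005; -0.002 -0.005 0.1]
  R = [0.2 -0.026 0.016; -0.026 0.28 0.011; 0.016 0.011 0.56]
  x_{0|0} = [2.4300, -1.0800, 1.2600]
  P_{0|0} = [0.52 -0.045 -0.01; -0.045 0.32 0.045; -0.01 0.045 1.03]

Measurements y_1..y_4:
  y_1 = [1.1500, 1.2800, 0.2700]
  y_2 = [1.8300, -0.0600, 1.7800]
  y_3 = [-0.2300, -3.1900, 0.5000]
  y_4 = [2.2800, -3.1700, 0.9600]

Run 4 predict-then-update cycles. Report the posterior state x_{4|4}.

x_post = [2.3548, -2.8439, 1.6062]

step 1: x^-=[2.0034, -1.3653, 1.8918]  P^-=[0.7383 -0.1002 0.0577; -0.1002 0.8033 0.1151; 0.0577 0.1151 1.3542]  S=[0.9333 -0.0869 -0.1367; -0.0869 1.1948 0.4358; -0.1367 0.4358 1.9427]  K=[0.7588 -0.1344 0.0739; 0.1177 0.7261 -0.0493; 0.0027 0.0170 0.6967]  nu=[-0.3208, 2.6231, -1.3050]  x^+=[1.3110, 0.5659, 1.0264]  P^+=[0.1750 -0.0436 0.0721; -0.0436 0.2003 -0.0417; 0.0721 -0.0417 0.4011]
step 2: x^-=[1.0705, 0.6705, 1.4673]  P^-=[0.4902 -0.0766 0.0836; -0.0766 0.6145 -0.0414; 0.0836 -0.0414 0.6183]  S=[0.6761 -0.0339 -0.0254; -0.0339 0.9244 0.1305; -0.0254 0.1305 1.1665]  K=[0.6810 -0.1256 0.0562; 0.1178 0.6807 -0.0505; 0.0103 -0.0239 0.5230]  nu=[0.8095, -0.8154, 0.3419]  x^+=[1.7433, 0.1935, 1.6740]  P^+=[0.1564 -0.0398 0.0590; -0.0398 0.1880 -0.0413; 0.0590 -0.0413 0.3022]
step 3: x^-=[1.4142, 0.2307, 2.2547]  P^-=[0.4776 -0.0724 0.0713; -0.0724 0.5959 -0.0453; 0.0713 -0.0453 0.4931]  S=[0.6658 -0.0312 -0.0212; -0.0312 0.9005 0.1060; -0.0212 0.1060 1.0423]  K=[0.6763 -0.1241 0.0466; 0.1182 0.6745 -0.0462; 0.0101 -0.0282 0.4656]  nu=[-1.3995, -3.5835, -1.6505]  x^+=[0.8353, -2.2755, 1.5733]  P^+=[0.1543 -0.0387 0.0533; -0.0387 0.1860 -0.0387; 0.0533 -0.0387 0.2693]
step 4: x^-=[0.6544, -2.7165, 1.7788]  P^-=[0.4764 -0.0715 0.0669; -0.0715 0.5932 -0.0432; 0.0669 -0.0432 0.4512]  S=[0.6651 -0.0309 -0.0197; -0.0309 0.8973 0.1018; -0.0197 0.1018 1.0016]  K=[0.6762 -0.1237 0.0427; 0.1181 0.6736 -0.0436; 0.0106 -0.0280 0.4432]  nu=[2.4273, -0.6465, -0.4883]  x^+=[2.3548, -2.8439, 1.6062]  P^+=[0.1538 -0.0384 0.0511; -0.0384 0.1856 -0.0371; 0.0511 -0.0371 0.2564]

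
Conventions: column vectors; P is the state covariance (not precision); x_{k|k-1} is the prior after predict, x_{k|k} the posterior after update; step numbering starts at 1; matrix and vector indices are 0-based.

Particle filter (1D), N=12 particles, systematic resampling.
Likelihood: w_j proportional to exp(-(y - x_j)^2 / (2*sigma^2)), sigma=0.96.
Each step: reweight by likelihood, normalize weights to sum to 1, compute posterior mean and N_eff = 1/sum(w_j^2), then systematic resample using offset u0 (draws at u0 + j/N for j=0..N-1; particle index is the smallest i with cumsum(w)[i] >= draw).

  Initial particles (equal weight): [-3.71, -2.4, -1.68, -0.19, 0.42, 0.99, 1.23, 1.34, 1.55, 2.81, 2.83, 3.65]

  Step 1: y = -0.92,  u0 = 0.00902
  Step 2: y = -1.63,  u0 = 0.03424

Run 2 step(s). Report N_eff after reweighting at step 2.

N_eff = 7.9531

step 1: w=[0.0059, 0.1221, 0.2928, 0.3000, 0.1512, 0.0553, 0.0326, 0.0251, 0.0146, 0.0002, 0.0002, 0.0000]  mean=-0.6477  Neff=4.5769  idx=[1, 1, 2, 2, 2, 3, 3, 3, 3, 4, 4, 5]
step 2: w=[0.1214, 0.1214, 0.1672, 0.1672, 0.1672, 0.0544, 0.0544, 0.0544, 0.0544, 0.0171, 0.0171, 0.0040]  mean=-1.4481  Neff=7.9531  idx=[0, 0, 1, 2, 2, 3, 3, 4, 4, 5, 7, 8]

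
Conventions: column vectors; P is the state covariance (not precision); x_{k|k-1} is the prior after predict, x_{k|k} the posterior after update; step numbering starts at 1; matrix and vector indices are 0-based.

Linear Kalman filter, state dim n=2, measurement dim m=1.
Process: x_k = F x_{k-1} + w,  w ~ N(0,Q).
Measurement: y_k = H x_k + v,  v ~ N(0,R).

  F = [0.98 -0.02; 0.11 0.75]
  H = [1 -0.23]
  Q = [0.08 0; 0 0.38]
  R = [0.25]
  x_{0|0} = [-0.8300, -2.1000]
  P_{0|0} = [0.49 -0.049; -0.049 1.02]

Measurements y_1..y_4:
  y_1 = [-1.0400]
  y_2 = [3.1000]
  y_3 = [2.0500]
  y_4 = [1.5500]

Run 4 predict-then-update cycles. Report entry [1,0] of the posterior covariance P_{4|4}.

P_post[1,0] = 0.1534

step 1: x^-=[-0.7714, -1.6663]  P^-=[0.5529 0.0016; 0.0016 0.9516]  S=[0.8525]  K=[0.6481; -0.2548]  nu=[-0.6518]  x^+=[-1.1939, -1.5002]  P^+=[0.1948 0.1424; 0.1424 0.8962]
step 2: x^-=[-1.1400, -1.2565]  P^-=[0.2619 0.1119; 0.1119 0.9100]  S=[0.5085]  K=[0.4643; -0.1915]  nu=[3.9510]  x^+=[0.6945, -2.0130]  P^+=[0.1522 0.1571; 0.1571 0.8913]
step 3: x^-=[0.7209, -1.4334]  P^-=[0.2204 0.1182; 0.1182 0.9091]  S=[0.4641]  K=[0.4163; -0.1959]  nu=[0.9994]  x^+=[1.1370, -1.6292]  P^+=[0.1400 0.1560; 0.1560 0.8913]
step 4: x^-=[1.1468, -1.0968]  P^-=[0.2087 0.1161; 0.1161 0.9088]  S=[0.4533]  K=[0.4014; -0.2051]  nu=[0.1509]  x^+=[1.2074, -1.1278]  P^+=[0.1356 0.1534; 0.1534 0.8898]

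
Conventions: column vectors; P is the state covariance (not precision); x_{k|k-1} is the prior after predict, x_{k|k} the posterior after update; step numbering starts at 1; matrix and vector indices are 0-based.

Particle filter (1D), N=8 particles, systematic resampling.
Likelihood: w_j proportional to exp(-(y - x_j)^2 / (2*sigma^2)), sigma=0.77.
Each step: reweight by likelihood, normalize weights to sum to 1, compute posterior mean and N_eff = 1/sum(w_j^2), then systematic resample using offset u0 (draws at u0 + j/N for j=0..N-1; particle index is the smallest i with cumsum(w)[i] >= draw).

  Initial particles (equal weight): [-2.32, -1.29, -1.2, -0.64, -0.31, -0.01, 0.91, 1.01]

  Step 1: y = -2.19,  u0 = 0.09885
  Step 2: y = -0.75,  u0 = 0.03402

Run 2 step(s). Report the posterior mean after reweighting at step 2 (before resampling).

step 1: w=[0.4629, 0.2371, 0.2055, 0.0619, 0.0238, 0.0085, 0.0001, 0.0001]  mean=-1.6733  Neff=3.1526  idx=[0, 0, 0, 1, 1, 2, 2, 4]
step 2: w=[0.0280, 0.0280, 0.0280, 0.1748, 0.1748, 0.1884, 0.1884, 0.1898]  mean=-1.1565  Neff=5.8670  idx=[1, 3, 4, 4, 5, 6, 6, 7]

post_mean = -1.1565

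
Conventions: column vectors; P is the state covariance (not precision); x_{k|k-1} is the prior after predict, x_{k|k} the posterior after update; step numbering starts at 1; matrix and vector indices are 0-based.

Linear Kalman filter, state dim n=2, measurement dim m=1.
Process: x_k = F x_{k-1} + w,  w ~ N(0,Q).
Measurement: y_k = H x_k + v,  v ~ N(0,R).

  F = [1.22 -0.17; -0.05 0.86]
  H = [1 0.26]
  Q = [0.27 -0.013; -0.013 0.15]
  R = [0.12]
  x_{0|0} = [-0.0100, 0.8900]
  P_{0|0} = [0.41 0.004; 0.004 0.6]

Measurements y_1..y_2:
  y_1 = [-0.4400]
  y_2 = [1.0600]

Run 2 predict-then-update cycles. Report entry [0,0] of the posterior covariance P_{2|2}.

step 1: x^-=[-0.1635, 0.7659]  P^-=[0.8959 -0.1215; -0.1215 0.5944]  S=[0.9929]  K=[0.8705; 0.0333]  nu=[-0.4756]  x^+=[-0.5775, 0.7501]  P^+=[0.1435 -0.1503; -0.1503 0.5933]
step 2: x^-=[-0.8321, 0.6739]  P^-=[0.5631 -0.2674; -0.2674 0.6021]  S=[0.5847]  K=[0.8441; -0.1896]  nu=[1.7169]  x^+=[0.6171, 0.3483]  P^+=[0.1465 -0.1738; -0.1738 0.5811]

P_post[0,0] = 0.1465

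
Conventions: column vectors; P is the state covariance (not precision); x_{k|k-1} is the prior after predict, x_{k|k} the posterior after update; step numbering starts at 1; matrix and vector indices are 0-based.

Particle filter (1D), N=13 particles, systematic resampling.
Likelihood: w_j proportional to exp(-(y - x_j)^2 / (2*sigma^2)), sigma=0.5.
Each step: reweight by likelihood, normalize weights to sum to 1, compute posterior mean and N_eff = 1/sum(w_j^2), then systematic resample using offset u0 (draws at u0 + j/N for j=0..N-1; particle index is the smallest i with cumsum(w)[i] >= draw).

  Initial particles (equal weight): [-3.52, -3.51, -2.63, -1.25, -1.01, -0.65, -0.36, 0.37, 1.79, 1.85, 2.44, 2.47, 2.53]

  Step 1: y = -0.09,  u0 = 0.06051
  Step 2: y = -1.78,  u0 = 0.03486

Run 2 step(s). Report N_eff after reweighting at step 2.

step 1: w=[0.0000, 0.0000, 0.0000, 0.0294, 0.0798, 0.2316, 0.3747, 0.2839, 0.0004, 0.0002, 0.0000, 0.0000, 0.0000]  mean=-0.2966  Neff=3.5475  idx=[4, 5, 5, 5, 6, 6, 6, 6, 6, 7, 7, 7, 7]
step 2: w=[0.4866, 0.1239, 0.1239, 0.1239, 0.0282, 0.0282, 0.0282, 0.0282, 0.0282, 0.0002, 0.0002, 0.0002, 0.0002]  mean=-0.7836  Neff=3.4870  idx=[0, 0, 0, 0, 0, 0, 1, 1, 2, 2, 3, 4, 7]

N_eff = 3.4870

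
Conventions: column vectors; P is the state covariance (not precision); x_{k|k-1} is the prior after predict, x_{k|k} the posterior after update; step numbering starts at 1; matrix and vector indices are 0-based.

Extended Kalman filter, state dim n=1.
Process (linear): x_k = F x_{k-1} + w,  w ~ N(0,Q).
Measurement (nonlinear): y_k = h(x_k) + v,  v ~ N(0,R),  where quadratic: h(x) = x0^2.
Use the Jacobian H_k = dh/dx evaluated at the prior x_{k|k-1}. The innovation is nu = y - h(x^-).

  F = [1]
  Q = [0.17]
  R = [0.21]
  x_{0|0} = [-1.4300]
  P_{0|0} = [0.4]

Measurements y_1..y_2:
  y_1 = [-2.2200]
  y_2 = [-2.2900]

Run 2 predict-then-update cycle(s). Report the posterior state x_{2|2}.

x_post = [0.0099]

step 1: x^-=[-1.4300]  P^-=[0.5700]  H_jac=[-2.8600]  S=[4.8724]  K=[-0.3346]  nu=[-4.2649]  x^+=[-0.0030]  P^+=[0.0246]
step 2: x^-=[-0.0030]  P^-=[0.1946]  H_jac=[-0.0061]  S=[0.2100]  K=[-0.0056]  nu=[-2.2900]  x^+=[0.0099]  P^+=[0.1946]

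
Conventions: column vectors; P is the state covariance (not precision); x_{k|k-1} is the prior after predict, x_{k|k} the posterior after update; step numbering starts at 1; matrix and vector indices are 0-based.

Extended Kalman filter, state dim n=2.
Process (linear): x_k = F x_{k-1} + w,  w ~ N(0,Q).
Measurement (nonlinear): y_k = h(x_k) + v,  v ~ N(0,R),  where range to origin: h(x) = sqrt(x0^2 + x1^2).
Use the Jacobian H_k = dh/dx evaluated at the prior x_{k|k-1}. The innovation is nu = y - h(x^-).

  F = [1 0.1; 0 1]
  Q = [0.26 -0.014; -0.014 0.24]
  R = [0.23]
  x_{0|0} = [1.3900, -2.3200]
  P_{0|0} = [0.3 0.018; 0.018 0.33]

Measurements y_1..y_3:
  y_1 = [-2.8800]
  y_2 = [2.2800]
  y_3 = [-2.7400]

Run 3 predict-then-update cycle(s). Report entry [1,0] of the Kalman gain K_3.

K[1,0] = 0.6610

step 1: x^-=[1.1580, -2.3200]  P^-=[0.5669 0.0370; 0.0370 0.5700]  H_jac=[0.4466 -0.8947]  S=[0.7698]  K=[0.2859; -0.6410]  nu=[-5.4729]  x^+=[-0.4066, 1.1883]  P^+=[0.5040 0.1781; 0.1781 0.2537]
step 2: x^-=[-0.2877, 1.1883]  P^-=[0.8021 0.1894; 0.1894 0.4937]  H_jac=[-0.2353 0.9719]  S=[0.6541]  K=[-0.0071; 0.6654]  nu=[1.0573]  x^+=[-0.2953, 1.8919]  P^+=[0.8021 0.1925; 0.1925 0.2041]
step 3: x^-=[-0.1061, 1.8919]  P^-=[1.1027 0.1989; 0.1989 0.4441]  H_jac=[-0.0560 0.9984]  S=[0.6539]  K=[0.2094; 0.6610]  nu=[-4.6348]  x^+=[-1.0764, -1.1719]  P^+=[1.0740 0.1085; 0.1085 0.1584]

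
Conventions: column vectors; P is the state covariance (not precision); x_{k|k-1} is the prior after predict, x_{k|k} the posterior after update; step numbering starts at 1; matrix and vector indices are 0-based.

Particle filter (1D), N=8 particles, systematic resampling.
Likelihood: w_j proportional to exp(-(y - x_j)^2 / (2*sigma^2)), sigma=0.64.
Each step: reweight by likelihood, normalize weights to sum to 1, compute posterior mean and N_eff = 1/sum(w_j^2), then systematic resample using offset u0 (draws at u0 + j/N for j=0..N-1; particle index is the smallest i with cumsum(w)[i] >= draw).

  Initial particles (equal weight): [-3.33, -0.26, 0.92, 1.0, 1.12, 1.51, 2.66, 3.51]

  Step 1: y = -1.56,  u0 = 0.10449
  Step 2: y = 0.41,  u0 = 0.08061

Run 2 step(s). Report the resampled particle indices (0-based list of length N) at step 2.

resampled_idx = [1, 2, 3, 4, 5, 5, 6, 7]

step 1: w=[0.1456, 0.8474, 0.0037, 0.0022, 0.0010, 0.0001, 0.0000, 0.0000]  mean=-0.6983  Neff=1.3526  idx=[0, 1, 1, 1, 1, 1, 1, 1]
step 2: w=[0.0000, 0.1429, 0.1429, 0.1429, 0.1429, 0.1429, 0.1429, 0.1429]  mean=-0.2600  Neff=7.0000  idx=[1, 2, 3, 4, 5, 5, 6, 7]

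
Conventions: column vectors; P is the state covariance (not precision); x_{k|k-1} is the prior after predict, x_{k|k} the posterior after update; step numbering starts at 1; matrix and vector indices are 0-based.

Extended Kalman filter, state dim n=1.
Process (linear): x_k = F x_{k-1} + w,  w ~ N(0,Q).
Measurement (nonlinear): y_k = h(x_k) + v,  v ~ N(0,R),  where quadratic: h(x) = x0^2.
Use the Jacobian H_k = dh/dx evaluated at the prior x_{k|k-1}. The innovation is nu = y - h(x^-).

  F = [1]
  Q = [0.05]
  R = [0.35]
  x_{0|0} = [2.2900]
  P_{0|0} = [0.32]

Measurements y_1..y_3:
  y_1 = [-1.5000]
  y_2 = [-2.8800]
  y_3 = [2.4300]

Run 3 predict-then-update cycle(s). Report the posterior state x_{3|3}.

step 1: x^-=[2.2900]  P^-=[0.3700]  H_jac=[4.5800]  S=[8.1113]  K=[0.2089]  nu=[-6.7441]  x^+=[0.8810]  P^+=[0.0160]
step 2: x^-=[0.8810]  P^-=[0.0660]  H_jac=[1.7621]  S=[0.5548]  K=[0.2095]  nu=[-3.6562]  x^+=[0.1150]  P^+=[0.0416]
step 3: x^-=[0.1150]  P^-=[0.0916]  H_jac=[0.2301]  S=[0.3548]  K=[0.0594]  nu=[2.4168]  x^+=[0.2586]  P^+=[0.0904]

x_post = [0.2586]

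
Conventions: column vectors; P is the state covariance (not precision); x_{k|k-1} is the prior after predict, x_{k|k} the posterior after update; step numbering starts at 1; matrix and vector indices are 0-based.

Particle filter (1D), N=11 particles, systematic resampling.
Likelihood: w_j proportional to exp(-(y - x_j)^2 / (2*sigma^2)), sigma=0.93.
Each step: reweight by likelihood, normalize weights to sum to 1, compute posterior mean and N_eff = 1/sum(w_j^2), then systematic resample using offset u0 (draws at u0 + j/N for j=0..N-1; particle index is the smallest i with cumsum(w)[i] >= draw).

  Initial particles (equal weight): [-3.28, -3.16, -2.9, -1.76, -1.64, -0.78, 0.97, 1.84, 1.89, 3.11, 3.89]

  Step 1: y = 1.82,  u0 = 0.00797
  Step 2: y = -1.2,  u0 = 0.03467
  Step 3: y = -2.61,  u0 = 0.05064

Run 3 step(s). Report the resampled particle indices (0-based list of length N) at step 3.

step 1: w=[0.0000, 0.0000, 0.0000, 0.0002, 0.0003, 0.0064, 0.2095, 0.3181, 0.3172, 0.1216, 0.0267]  mean=1.8642  Neff=3.8280  idx=[6, 6, 6, 7, 7, 7, 8, 8, 8, 8, 9]
step 2: w=[0.2888, 0.2888, 0.2888, 0.0210, 0.0210, 0.0210, 0.0176, 0.0176, 0.0176, 0.0176, 0.0001]  mean=1.0899  Neff=3.9557  idx=[0, 0, 0, 1, 1, 1, 2, 2, 2, 2, 6]
step 3: w=[0.0999, 0.0999, 0.0999, 0.0999, 0.0999, 0.0999, 0.0999, 0.0999, 0.0999, 0.0999, 0.0014]  mean=0.9712  Neff=10.0270  idx=[0, 1, 2, 3, 4, 5, 5, 6, 7, 8, 9]

resampled_idx = [0, 1, 2, 3, 4, 5, 5, 6, 7, 8, 9]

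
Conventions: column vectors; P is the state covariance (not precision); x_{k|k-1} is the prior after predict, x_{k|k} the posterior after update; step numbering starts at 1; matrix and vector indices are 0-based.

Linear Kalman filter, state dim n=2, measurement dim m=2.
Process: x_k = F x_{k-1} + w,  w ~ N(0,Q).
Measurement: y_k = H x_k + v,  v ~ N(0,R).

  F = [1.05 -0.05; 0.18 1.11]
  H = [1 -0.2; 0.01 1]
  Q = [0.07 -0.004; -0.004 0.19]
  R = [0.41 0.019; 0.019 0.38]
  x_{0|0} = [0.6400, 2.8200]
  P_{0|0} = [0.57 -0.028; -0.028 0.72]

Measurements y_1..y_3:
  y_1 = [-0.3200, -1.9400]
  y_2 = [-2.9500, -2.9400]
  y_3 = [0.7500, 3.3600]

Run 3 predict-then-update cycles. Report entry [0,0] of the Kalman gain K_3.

step 1: x^-=[0.5310, 3.2454]  P^-=[0.7032 0.0314; 0.0314 1.0844]  S=[1.1440 -0.1595; -0.1595 1.4651]  K=[0.6223 0.0940; -0.0598 0.7339]  nu=[-0.2019, -5.1907]  x^+=[-0.0825, -0.5518]  P^+=[0.2659 0.0449; 0.0449 0.2773]
step 2: x^-=[-0.0590, -0.6273]  P^-=[0.3591 0.0828; 0.0828 0.5582]  S=[0.7584 -0.0064; -0.0064 0.9399]  K=[0.4525 0.0950; -0.0330 0.5945]  nu=[-3.0165, -2.3121]  x^+=[-1.6437, -1.9024]  P^+=[0.1959 0.0427; 0.0427 0.2249]
step 3: x^-=[-1.6308, -2.4075]  P^-=[0.2821 0.0700; 0.0700 0.4905]  S=[0.6837 -0.0065; -0.0065 0.8719]  K=[0.3929 0.0864; -0.0358 0.5631]  nu=[1.8993, 5.7838]  x^+=[-0.3849, 0.7812]  P^+=[0.1704 0.0386; 0.0386 0.2129]

K[0,0] = 0.3929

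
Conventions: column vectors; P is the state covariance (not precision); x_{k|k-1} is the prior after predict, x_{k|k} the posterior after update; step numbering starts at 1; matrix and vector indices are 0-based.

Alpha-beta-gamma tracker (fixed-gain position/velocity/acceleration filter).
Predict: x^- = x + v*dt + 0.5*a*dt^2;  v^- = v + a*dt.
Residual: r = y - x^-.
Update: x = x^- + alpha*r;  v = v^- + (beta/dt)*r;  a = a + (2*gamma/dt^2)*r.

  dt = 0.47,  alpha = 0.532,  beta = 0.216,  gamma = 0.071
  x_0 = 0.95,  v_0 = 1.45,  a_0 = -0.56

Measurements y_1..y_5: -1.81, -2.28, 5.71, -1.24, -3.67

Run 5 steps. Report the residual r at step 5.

step 1: x_pred=1.5696  r=-3.3796  x^+=-0.2283  v^+=-0.3664  a^+=-2.7325
step 2: x_pred=-0.7023  r=-1.5777  x^+=-1.5417  v^+=-2.3757  a^+=-3.7467
step 3: x_pred=-3.0721  r=8.7821  x^+=1.6000  v^+=-0.1007  a^+=1.8987
step 4: x_pred=1.7624  r=-3.0024  x^+=0.1651  v^+=-0.5881  a^+=-0.0314
step 5: x_pred=-0.1148  r=-3.5552  x^+=-2.0061  v^+=-2.2367  a^+=-2.3168

resid = -3.5552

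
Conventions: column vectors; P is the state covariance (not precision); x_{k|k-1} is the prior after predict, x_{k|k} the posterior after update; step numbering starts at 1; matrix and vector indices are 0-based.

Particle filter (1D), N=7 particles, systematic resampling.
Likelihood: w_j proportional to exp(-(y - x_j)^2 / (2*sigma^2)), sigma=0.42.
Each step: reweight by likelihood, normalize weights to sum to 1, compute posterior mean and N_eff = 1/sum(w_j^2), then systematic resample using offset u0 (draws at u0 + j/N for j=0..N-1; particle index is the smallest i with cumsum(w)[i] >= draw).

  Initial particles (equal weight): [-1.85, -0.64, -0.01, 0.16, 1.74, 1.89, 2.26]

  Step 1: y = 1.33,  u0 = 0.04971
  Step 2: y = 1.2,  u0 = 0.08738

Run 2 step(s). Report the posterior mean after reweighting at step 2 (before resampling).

post_mean = 1.7862

step 1: w=[0.0000, 0.0000, 0.0054, 0.0180, 0.5423, 0.3590, 0.0752]  mean=1.7950  Neff=2.3310  idx=[4, 4, 4, 4, 5, 5, 5]
step 2: w=[0.1731, 0.1731, 0.1731, 0.1731, 0.1026, 0.1026, 0.1026]  mean=1.7862  Neff=6.6062  idx=[0, 1, 2, 2, 3, 5, 6]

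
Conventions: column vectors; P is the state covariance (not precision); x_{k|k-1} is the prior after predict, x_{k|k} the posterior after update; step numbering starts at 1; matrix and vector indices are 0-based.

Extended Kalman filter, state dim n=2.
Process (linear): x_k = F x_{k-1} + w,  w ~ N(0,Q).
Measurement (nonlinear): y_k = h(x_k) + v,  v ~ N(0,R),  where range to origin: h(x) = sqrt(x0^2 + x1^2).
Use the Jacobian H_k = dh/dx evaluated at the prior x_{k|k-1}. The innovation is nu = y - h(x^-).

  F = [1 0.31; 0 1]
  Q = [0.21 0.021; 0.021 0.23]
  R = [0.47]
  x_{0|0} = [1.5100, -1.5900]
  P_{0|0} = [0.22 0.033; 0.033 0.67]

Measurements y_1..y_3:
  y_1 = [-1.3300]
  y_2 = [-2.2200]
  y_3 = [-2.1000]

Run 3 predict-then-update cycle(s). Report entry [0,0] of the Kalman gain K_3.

step 1: x^-=[1.0171, -1.5900]  P^-=[0.5148 0.2617; 0.2617 0.9000]  H_jac=[0.5389 -0.8424]  S=[1.0206]  K=[0.0558; -0.6047]  nu=[-3.2175]  x^+=[0.8375, 0.3556]  P^+=[0.5117 0.2962; 0.2962 0.5268]
step 2: x^-=[0.9477, 0.3556]  P^-=[0.9559 0.4805; 0.4805 0.7568]  H_jac=[0.9363 0.3513]  S=[1.7174]  K=[0.6194; 0.4167]  nu=[-3.2322]  x^+=[-1.0544, -0.9914]  P^+=[0.2970 0.0371; 0.0371 0.4586]
step 3: x^-=[-1.3617, -0.9914]  P^-=[0.5741 0.2003; 0.2003 0.6886]  H_jac=[-0.8084 -0.5886]  S=[1.2744]  K=[-0.4567; -0.4451]  nu=[-3.7844]  x^+=[0.3667, 0.6930]  P^+=[0.3083 -0.0587; -0.0587 0.4361]

K[0,0] = -0.4567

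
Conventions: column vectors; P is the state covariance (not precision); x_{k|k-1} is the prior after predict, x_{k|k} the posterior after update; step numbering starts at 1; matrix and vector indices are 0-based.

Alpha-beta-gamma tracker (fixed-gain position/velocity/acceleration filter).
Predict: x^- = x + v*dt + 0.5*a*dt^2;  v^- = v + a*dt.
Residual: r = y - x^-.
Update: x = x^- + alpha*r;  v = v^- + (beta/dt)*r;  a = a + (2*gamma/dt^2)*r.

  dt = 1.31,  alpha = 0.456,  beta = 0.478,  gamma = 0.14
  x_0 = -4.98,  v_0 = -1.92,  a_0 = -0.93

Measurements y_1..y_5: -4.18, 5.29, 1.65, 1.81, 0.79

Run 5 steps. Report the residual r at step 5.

resid = -11.5485

step 1: x_pred=-8.2932  r=4.1132  x^+=-6.4176  v^+=-1.6375  a^+=-0.2589
step 2: x_pred=-8.7848  r=14.0748  x^+=-2.3667  v^+=3.1591  a^+=2.0376
step 3: x_pred=3.5200  r=-1.8700  x^+=2.6673  v^+=5.1459  a^+=1.7324
step 4: x_pred=10.8950  r=-9.0850  x^+=6.7522  v^+=4.1005  a^+=0.2501
step 5: x_pred=12.3385  r=-11.5485  x^+=7.0724  v^+=0.2143  a^+=-1.6341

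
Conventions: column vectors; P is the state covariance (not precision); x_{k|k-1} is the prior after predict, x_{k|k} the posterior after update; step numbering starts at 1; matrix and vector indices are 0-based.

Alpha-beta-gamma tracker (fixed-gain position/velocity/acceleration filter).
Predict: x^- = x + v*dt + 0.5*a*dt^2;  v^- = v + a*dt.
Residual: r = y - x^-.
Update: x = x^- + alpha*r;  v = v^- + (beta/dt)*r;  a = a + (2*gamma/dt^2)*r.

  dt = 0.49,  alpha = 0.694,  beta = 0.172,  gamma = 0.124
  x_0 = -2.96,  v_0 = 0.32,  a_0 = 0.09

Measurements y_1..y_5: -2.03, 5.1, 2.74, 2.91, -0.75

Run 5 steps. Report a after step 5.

a_post = -8.5338

step 1: x_pred=-2.7924  r=0.7624  x^+=-2.2633  v^+=0.6317  a^+=0.8775
step 2: x_pred=-1.8484  r=6.9484  x^+=2.9738  v^+=3.5007  a^+=8.0545
step 3: x_pred=5.6561  r=-2.9161  x^+=3.6323  v^+=6.4238  a^+=5.0425
step 4: x_pred=7.3853  r=-4.4753  x^+=4.2795  v^+=7.3237  a^+=0.4199
step 5: x_pred=7.9185  r=-8.6685  x^+=1.9026  v^+=4.4866  a^+=-8.5338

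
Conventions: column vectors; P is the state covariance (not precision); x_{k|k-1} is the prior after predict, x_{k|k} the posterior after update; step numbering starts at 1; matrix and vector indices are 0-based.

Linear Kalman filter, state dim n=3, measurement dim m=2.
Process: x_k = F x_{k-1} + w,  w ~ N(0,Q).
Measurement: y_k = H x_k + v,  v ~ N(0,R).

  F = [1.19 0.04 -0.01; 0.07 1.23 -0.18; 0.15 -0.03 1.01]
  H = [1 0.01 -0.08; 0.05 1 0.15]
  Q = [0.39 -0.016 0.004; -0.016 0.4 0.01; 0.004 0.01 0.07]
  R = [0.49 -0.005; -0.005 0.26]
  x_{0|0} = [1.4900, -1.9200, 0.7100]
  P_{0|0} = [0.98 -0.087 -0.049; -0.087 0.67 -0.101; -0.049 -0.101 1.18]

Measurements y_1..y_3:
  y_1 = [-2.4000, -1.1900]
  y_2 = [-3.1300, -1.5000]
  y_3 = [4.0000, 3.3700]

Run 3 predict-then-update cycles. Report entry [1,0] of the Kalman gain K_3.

K[1,0] = -0.0302

step 1: x^-=[1.6892, -2.3851, 0.9982]  P^-=[1.7719 -0.0144 0.1059; -0.0144 1.4877 -0.3630; 0.1059 -0.3630 1.2884]  S=[2.2537 0.1126; 0.1126 1.6723]  K=[0.7824 0.0012; -0.0298 0.8586; 0.0046 -0.0986]  nu=[-3.9855, 0.9609]  x^+=[-1.4277, -1.4414, 0.8853]  P^+=[0.3923 -0.0392 0.1067; -0.0392 0.2586 -0.2218; 0.1067 -0.2218 1.2722]
step 2: x^-=[-1.7655, -2.0322, 0.7232]  P^-=[0.9400 -0.0444 0.1811; -0.0444 0.9232 -0.5060; 0.1811 -0.5060 1.4230]  S=[1.4101 0.0559; 0.0559 1.0640]  K=[0.6563 -0.0065; -0.0278 0.7957; 0.0548 -0.2693]  nu=[-1.2863, 0.5120]  x^+=[-2.6130, -1.5891, 0.5149]  P^+=[0.3331 -0.0424 0.1384; -0.0424 0.2509 -0.2787; 0.1384 -0.2787 1.3432]
step 3: x^-=[-3.1782, -2.2302, 0.1757]  P^-=[0.8551 -0.0600 0.2057; -0.0600 0.9374 -0.5894; 0.2057 -0.5894 1.5072]  S=[1.3217 0.0453; 0.0453 1.0537]  K=[0.6346 -0.0144; -0.0302 0.8042; 0.0715 -0.3381]  nu=[7.2145, 5.7327]  x^+=[1.3177, 2.1620, -1.2464]  P^+=[0.3235 -0.0456 0.1503; -0.0456 0.2570 -0.3031; 0.1503 -0.3031 1.3821]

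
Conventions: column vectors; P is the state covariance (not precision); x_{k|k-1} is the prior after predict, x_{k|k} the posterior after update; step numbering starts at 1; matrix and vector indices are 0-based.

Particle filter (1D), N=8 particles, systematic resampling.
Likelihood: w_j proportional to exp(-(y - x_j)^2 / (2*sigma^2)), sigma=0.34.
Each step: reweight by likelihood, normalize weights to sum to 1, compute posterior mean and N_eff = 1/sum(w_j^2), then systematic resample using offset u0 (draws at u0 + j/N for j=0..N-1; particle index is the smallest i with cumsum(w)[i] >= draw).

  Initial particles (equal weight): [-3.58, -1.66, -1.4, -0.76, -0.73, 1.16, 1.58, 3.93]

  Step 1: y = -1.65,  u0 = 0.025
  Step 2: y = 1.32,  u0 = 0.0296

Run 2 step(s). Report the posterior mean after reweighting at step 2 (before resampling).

post_mean = -1.4007

step 1: w=[0.0000, 0.5489, 0.4191, 0.0179, 0.0141, 0.0000, 0.0000, 0.0000]  mean=-1.5218  Neff=2.0943  idx=[1, 1, 1, 1, 1, 2, 2, 2]
step 2: w=[0.0005, 0.0005, 0.0005, 0.0005, 0.0005, 0.3324, 0.3324, 0.3324]  mean=-1.4007  Neff=3.0165  idx=[5, 5, 5, 6, 6, 6, 7, 7]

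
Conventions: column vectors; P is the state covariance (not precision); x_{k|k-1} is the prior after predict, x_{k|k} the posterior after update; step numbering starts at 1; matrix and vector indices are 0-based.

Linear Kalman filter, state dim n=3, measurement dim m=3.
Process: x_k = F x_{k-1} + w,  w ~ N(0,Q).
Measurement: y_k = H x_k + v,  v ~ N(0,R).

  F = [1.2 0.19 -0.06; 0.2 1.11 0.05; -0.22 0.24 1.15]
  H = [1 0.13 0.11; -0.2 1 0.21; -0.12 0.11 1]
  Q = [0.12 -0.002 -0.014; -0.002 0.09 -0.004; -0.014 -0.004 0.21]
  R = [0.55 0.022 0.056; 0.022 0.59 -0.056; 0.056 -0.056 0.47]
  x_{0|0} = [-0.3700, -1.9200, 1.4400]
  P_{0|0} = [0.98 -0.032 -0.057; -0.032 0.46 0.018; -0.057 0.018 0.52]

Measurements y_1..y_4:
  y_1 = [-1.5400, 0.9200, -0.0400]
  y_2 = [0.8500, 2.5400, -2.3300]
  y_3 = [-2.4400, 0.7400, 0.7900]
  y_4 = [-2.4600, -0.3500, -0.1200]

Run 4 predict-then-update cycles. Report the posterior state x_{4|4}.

step 1: x^-=[-0.8952, -2.1332, 1.2766]  P^-=[1.5429 0.2811 -0.3712; 0.2811 0.6839 0.1223; -0.3712 0.1223 1.0138]  S=[2.1116 0.0465 -0.3303; 0.0465 1.3505 0.4380; -0.3303 0.4380 1.6229]  K=[0.7035 -0.0479 -0.1677; 0.1723 0.4754 0.0077; -0.0192 0.0997 0.6296]  nu=[-0.5079, 2.6061, -1.1894]  x^+=[-1.1780, -0.9910, 0.7972]  P^+=[0.3674 0.0701 -0.0004; 0.0701 0.3060 -0.0386; -0.0004 -0.0386 0.2935]
step 2: x^-=[-1.6497, -1.2957, 0.9381]  P^-=[0.6940 0.2481 -0.1084; 0.2481 0.5093 0.0147; -0.1084 0.0147 0.6050]  S=[1.3010 0.1866 -0.0349; 0.1866 1.0697 0.1479; -0.0349 0.1479 1.1138]  K=[0.5450 0.0039 -0.1310; 0.1849 0.4018 -0.0108; -0.0279 0.0823 0.5445]  nu=[2.5650, 3.3088, -3.3235]  x^+=[0.1966, 0.5439, -0.6707]  P^+=[0.2828 0.0795 -0.0061; 0.0795 0.2654 -0.0369; -0.0061 -0.0369 0.2531]
step 3: x^-=[0.3795, 0.6096, -0.6840]  P^-=[0.5757 0.2318 -0.0905; 0.2318 0.4600 0.0043; -0.0905 0.0043 0.5480]  S=[1.1806 0.1887 -0.0130; 0.1887 1.0139 0.1154; -0.0130 0.1154 1.0484]  K=[0.5006 0.0172 -0.1236; 0.1872 0.3755 -0.0131; -0.0324 0.0820 0.5241]  nu=[-2.8235, 0.3500, 1.4525]  x^+=[-1.2075, 0.1933, 0.1975]  P^+=[0.2592 0.0818 -0.0089; 0.0818 0.2500 -0.0344; -0.0089 -0.0344 0.2426]
step 4: x^-=[-1.4241, -0.0171, 0.5391]  P^-=[0.5424 0.2258 -0.0870; 0.2258 0.4413 0.0028; -0.0870 0.0028 0.5347]  S=[1.1460 0.1872 -0.0081; 0.1872 0.9948 0.1083; -0.0081 0.1083 1.0334]  K=[0.4863 0.0213 -0.1216; 0.1876 0.3650 -0.0133; -0.0342 0.0832 0.5188]  nu=[-1.0930, -0.7309, -0.8281]  x^+=[-1.8704, -0.4780, 0.0860]  P^+=[0.2515 0.0825 -0.0100; 0.0825 0.2436 -0.0331; -0.0100 -0.0331 0.2397]

x_post = [-1.8704, -0.4780, 0.0860]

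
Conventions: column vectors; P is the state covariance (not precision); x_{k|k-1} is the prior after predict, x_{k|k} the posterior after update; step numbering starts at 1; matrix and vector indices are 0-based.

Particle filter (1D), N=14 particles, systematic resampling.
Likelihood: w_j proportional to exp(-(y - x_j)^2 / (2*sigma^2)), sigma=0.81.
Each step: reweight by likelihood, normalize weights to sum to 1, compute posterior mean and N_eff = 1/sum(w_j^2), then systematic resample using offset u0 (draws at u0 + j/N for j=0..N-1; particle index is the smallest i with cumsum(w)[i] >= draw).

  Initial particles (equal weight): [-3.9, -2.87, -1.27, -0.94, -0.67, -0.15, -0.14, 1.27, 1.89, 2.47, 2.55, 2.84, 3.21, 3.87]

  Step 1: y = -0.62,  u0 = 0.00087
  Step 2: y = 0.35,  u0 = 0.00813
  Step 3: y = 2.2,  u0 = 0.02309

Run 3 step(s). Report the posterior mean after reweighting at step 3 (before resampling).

step 1: w=[0.0001, 0.0048, 0.1637, 0.2089, 0.2254, 0.1908, 0.1895, 0.0148, 0.0019, 0.0002, 0.0001, 0.0000, 0.0000, 0.0000]  mean=-0.6012  Neff=5.1611  idx=[1, 2, 2, 3, 3, 3, 4, 4, 4, 5, 5, 5, 6, 6]
step 2: w=[0.0001, 0.0204, 0.0204, 0.0425, 0.0425, 0.0425, 0.0684, 0.0684, 0.0684, 0.1249, 0.1249, 0.1249, 0.1258, 0.1258]  mean=-0.4009  Neff=10.1263  idx=[1, 3, 5, 6, 7, 8, 9, 10, 10, 11, 11, 12, 12, 13]
step 3: w=[0.0008, 0.0043, 0.0043, 0.0147, 0.0147, 0.0147, 0.1167, 0.1167, 0.1167, 0.1167, 0.1167, 0.1210, 0.1210, 0.1210]  mean=-0.1771  Neff=8.8748  idx=[3, 6, 6, 7, 8, 8, 9, 10, 10, 11, 11, 12, 13, 13]

post_mean = -0.1771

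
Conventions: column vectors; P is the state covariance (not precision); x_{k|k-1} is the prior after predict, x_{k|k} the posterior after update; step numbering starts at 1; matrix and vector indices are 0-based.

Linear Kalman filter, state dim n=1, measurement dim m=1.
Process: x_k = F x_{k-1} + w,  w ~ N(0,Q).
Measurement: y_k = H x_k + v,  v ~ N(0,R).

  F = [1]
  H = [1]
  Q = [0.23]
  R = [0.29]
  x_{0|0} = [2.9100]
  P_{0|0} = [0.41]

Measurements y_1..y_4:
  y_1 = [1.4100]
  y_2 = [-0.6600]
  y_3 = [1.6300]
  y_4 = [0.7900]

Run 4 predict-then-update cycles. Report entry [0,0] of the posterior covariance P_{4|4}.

P_post[0,0] = 0.1679

step 1: x^-=[2.9100]  P^-=[0.6400]  S=[0.9300]  K=[0.6882]  nu=[-1.5000]  x^+=[1.8777]  P^+=[0.1996]
step 2: x^-=[1.8777]  P^-=[0.4296]  S=[0.7196]  K=[0.5970]  nu=[-2.5377]  x^+=[0.3628]  P^+=[0.1731]
step 3: x^-=[0.3628]  P^-=[0.4031]  S=[0.6931]  K=[0.5816]  nu=[1.2672]  x^+=[1.0998]  P^+=[0.1687]
step 4: x^-=[1.0998]  P^-=[0.3987]  S=[0.6887]  K=[0.5789]  nu=[-0.3098]  x^+=[0.9205]  P^+=[0.1679]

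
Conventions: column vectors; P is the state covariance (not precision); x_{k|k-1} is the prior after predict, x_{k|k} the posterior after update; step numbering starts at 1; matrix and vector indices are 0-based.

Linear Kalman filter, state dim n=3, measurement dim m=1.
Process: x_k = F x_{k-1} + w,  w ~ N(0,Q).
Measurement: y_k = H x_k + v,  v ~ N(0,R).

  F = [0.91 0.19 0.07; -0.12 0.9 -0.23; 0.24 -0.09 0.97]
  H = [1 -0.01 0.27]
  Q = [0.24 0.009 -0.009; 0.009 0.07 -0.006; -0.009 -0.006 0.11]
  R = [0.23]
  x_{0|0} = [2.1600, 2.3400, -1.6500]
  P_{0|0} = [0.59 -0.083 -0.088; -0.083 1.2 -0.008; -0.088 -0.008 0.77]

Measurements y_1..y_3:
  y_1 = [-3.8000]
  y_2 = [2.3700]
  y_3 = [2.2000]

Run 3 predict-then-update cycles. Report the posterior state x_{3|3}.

step 1: x^-=[2.2947, 2.2263, -1.2927]  P^-=[0.7355 0.0903 0.0741; 0.0903 1.1076 -0.3029; 0.0741 -0.3029 0.8422]  S=[1.0669]  K=[0.7073; -0.0024; 0.2854]  nu=[-5.7234]  x^+=[-1.7537, 2.2400, -2.9261]  P^+=[0.2018 0.0921 -0.1413; 0.0921 1.1076 -0.3021; -0.1413 -0.3021 0.7553]
step 2: x^-=[-1.3751, 2.8994, -3.4608]  P^-=[0.4566 0.2625 -0.1168; 0.2625 1.1074 -0.4949; -0.1168 -0.4949 0.8242]  S=[0.6811]  K=[0.6202; 0.1729; 0.1625]  nu=[4.7085]  x^+=[1.5450, 3.7136, -2.6957]  P^+=[0.1946 0.1894 -0.1855; 0.1894 1.0870 -0.5140; -0.1855 -0.5140 0.8063]
step 3: x^-=[1.9228, 3.7769, -2.5783]  P^-=[0.4726 0.3419 -0.1955; 0.3419 1.1576 -0.6641; -0.1955 -0.6641 0.8838]  S=[0.6583]  K=[0.6325; 0.2294; 0.0756]  nu=[1.0111]  x^+=[2.5623, 4.0088, -2.5019]  P^+=[0.2092 0.2464 -0.2270; 0.2464 1.1230 -0.6756; -0.2270 -0.6756 0.8801]

x_post = [2.5623, 4.0088, -2.5019]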